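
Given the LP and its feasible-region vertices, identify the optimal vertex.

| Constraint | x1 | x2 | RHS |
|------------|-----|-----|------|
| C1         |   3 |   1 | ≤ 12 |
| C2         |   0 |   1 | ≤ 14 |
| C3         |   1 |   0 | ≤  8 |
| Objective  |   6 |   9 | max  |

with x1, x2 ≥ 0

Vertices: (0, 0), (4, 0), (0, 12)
(0, 12) with z = 108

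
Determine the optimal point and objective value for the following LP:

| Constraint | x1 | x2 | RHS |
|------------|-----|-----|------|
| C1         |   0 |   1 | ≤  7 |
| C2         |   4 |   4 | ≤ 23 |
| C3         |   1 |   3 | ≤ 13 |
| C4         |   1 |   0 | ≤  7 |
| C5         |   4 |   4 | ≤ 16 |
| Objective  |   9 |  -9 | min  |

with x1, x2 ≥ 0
Each vertex is the intersection of two constraint boundaries that also satisfies all remaining constraints:
  x1 = 0 and x2 = 0 → (0, 0)
  4x1 + 4x2 = 16 and x2 = 0 → (4, 0)
  4x1 + 4x2 = 16 and x1 = 0 → (0, 4)

Evaluating z = 9x1 - 9x2 at each vertex:
  (0, 0): z = 0
  (4, 0): z = 36
  (0, 4): z = -36

The minimum is at (0, 4) with z = -36.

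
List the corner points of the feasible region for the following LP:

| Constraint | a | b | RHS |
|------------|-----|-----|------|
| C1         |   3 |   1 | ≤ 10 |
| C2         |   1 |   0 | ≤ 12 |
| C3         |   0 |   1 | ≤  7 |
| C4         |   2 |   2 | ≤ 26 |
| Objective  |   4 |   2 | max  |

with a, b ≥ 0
Each vertex is the intersection of two constraint boundaries that also satisfies all remaining constraints:
  a = 0 and b = 0 → (0, 0)
  3a + b = 10 and b = 0 → (3.333, 0)
  3a + b = 10 and b = 7 → (1, 7)
  b = 7 and a = 0 → (0, 7)

Vertices: (0, 0), (3.333, 0), (1, 7), (0, 7)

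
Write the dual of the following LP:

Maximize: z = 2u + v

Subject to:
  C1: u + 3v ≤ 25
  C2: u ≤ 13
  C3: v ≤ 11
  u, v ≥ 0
Minimize: z = 25y1 + 13y2 + 11y3

Subject to:
  C1: -y1 - y2 ≤ -2
  C2: -3y1 - y3 ≤ -1
  y1, y2, y3 ≥ 0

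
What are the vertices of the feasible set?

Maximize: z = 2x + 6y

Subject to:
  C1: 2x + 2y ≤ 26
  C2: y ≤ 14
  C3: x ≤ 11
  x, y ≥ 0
Each vertex is the intersection of two constraint boundaries that also satisfies all remaining constraints:
  x = 0 and y = 0 → (0, 0)
  x = 11 and y = 0 → (11, 0)
  2x + 2y = 26 and x = 11 → (11, 2)
  2x + 2y = 26 and x = 0 → (0, 13)

Vertices: (0, 0), (11, 0), (11, 2), (0, 13)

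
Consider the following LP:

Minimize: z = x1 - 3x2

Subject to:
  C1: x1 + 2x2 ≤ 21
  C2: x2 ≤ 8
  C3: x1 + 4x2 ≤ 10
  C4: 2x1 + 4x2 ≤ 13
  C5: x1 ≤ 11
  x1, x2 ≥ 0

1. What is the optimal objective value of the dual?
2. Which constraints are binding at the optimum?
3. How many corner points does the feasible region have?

1. -7.5 (by strong duality, equal to the primal optimum)
2. C3, x1 ≥ 0
3. 4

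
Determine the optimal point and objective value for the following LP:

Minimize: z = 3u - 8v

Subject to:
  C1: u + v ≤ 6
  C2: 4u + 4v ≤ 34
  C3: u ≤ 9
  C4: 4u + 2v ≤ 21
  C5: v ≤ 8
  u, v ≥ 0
u = 0, v = 6, z = -48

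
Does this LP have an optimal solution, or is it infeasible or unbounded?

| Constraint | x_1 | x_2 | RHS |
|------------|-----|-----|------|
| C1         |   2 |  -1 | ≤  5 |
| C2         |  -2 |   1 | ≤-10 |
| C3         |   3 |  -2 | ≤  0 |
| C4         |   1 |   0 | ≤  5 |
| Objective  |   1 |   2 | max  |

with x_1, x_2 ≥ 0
C1 requires 2x_1 - x_2 ≤ 5, while C2 (-2x_1 + x_2 ≤ -10) is equivalent to 2x_1 - x_2 ≥ 10. Together they would need 10 ≤ 2x_1 - x_2 ≤ 5, which is impossible since 10 > 5. No point satisfies all constraints.

Infeasible — the constraint set is empty.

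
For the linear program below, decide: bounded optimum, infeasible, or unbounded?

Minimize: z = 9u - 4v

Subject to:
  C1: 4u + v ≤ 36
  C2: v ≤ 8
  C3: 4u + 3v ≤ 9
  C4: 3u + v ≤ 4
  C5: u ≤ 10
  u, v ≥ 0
The point (0, 3) satisfies every constraint, so the LP is feasible; the constraints give u ≤ 10 and v ≤ 8, which with u, v ≥ 0 keep the feasible region inside a bounded box. A feasible, bounded LP attains a finite optimum at a vertex.

Evaluating z = 9u - 4v at each vertex:
  (0, 0): z = 0
  (1.333, 0): z = 12
  (0.6, 2.2): z = -3.4
  (0, 3): z = -12

Bounded optimum: z* = -12 at (0, 3).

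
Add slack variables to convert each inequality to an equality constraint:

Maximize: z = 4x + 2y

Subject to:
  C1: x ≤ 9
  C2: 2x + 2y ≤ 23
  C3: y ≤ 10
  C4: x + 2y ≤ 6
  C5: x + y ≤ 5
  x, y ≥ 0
max z = 4x + 2y

s.t.
  x + s1 = 9
  2x + 2y + s2 = 23
  y + s3 = 10
  x + 2y + s4 = 6
  x + y + s5 = 5
  x, y, s1, s2, s3, s4, s5 ≥ 0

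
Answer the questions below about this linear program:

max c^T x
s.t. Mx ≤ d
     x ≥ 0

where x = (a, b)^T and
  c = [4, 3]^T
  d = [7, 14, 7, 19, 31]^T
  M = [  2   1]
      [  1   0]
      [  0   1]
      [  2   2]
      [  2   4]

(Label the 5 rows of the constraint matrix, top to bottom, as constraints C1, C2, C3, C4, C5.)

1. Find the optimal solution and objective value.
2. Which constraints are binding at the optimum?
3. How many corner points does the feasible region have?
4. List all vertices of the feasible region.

1. a = 0, b = 7, z = 21
2. C1, C3, a ≥ 0
3. 3
4. (0, 0), (3.5, 0), (0, 7)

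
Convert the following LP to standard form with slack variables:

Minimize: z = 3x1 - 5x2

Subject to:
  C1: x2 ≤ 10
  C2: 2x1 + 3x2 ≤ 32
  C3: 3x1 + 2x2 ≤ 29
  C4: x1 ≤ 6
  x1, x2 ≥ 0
min z = 3x1 - 5x2

s.t.
  x2 + s1 = 10
  2x1 + 3x2 + s2 = 32
  3x1 + 2x2 + s3 = 29
  x1 + s4 = 6
  x1, x2, s1, s2, s3, s4 ≥ 0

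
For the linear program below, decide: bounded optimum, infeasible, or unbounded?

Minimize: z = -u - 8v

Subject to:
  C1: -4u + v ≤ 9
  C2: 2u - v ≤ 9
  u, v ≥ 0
Feasible point: (0, 0) satisfies every constraint, so the LP is feasible.
Direction d = (1, 4): for each constraint row a, a·d ≤ 0 —
  (-4)(1) + (1)(4) = 0 ≤ 0
  (2)(1) + (-1)(4) = -2 ≤ 0
and d ≥ 0, so (0, 0) + t·d stays feasible for every t ≥ 0. Along this ray z = -u - 8v changes by -33 per unit t, so z → −∞.

The LP is unbounded; z can be made arbitrarily small.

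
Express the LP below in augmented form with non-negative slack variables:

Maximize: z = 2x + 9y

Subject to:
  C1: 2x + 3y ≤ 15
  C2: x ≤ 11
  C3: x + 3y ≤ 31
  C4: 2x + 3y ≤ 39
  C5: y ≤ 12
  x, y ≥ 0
max z = 2x + 9y

s.t.
  2x + 3y + s1 = 15
  x + s2 = 11
  x + 3y + s3 = 31
  2x + 3y + s4 = 39
  y + s5 = 12
  x, y, s1, s2, s3, s4, s5 ≥ 0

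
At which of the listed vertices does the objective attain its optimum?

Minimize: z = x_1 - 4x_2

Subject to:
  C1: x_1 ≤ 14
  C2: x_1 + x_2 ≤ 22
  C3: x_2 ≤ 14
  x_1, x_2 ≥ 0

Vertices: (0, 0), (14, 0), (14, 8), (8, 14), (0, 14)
Evaluating z = x_1 - 4x_2 at each vertex:
  (0, 0): z = 0
  (14, 0): z = 14
  (14, 8): z = -18
  (8, 14): z = -48
  (0, 14): z = -56

The smallest value is z = -56, attained at (0, 14).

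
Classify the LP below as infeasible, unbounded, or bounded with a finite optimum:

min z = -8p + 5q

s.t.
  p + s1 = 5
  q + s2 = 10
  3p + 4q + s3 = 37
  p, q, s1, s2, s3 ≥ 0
The point (5, 0) satisfies every constraint, so the LP is feasible; the constraints give p ≤ 5 and q ≤ 10, which with p, q ≥ 0 keep the feasible region inside a bounded box. A feasible, bounded LP attains a finite optimum at a vertex.

Bounded optimum: z* = -40 at (5, 0).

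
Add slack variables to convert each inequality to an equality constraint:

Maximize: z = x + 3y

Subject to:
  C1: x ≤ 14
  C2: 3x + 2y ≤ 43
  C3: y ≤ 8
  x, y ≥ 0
max z = x + 3y

s.t.
  x + s1 = 14
  3x + 2y + s2 = 43
  y + s3 = 8
  x, y, s1, s2, s3 ≥ 0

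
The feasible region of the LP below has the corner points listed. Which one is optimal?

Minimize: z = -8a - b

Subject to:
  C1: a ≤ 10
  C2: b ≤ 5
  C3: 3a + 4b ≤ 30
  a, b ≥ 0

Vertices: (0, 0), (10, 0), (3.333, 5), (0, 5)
(10, 0) with z = -80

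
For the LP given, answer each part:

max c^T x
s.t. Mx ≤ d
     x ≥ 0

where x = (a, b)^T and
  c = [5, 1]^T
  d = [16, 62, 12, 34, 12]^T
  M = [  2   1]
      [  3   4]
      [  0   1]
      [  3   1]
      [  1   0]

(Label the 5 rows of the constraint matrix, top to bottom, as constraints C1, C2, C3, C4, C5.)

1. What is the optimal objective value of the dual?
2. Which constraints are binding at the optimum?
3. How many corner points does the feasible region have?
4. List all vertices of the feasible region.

1. 40 (by strong duality, equal to the primal optimum)
2. C1, b ≥ 0
3. 4
4. (0, 0), (8, 0), (2, 12), (0, 12)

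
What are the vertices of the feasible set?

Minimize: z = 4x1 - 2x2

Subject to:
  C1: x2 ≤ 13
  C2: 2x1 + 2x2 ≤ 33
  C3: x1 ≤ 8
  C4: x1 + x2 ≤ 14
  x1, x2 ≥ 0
Each vertex is the intersection of two constraint boundaries that also satisfies all remaining constraints:
  x1 = 0 and x2 = 0 → (0, 0)
  x1 = 8 and x2 = 0 → (8, 0)
  x1 = 8 and x1 + x2 = 14 → (8, 6)
  x2 = 13 and x1 + x2 = 14 → (1, 13)
  x2 = 13 and x1 = 0 → (0, 13)

Vertices: (0, 0), (8, 0), (8, 6), (1, 13), (0, 13)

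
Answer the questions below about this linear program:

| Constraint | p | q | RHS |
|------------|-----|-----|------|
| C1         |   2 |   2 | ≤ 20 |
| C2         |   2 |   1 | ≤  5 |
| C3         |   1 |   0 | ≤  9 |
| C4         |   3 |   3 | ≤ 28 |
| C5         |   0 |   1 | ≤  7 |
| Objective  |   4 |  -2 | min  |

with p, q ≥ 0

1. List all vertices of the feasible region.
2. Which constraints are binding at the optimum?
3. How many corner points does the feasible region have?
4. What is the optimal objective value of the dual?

1. (0, 0), (2.5, 0), (0, 5)
2. C2, p ≥ 0
3. 3
4. -10 (by strong duality, equal to the primal optimum)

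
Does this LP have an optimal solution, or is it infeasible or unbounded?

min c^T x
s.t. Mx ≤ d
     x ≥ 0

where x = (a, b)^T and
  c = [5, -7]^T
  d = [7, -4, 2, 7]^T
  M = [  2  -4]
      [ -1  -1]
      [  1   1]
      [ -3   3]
One constraint requires a + b ≤ 2, while the constraint -a - b ≤ -4 is equivalent to a + b ≥ 4. Together they would need 4 ≤ a + b ≤ 2, which is impossible since 4 > 2. No point satisfies all constraints.

Infeasible: no point satisfies all constraints simultaneously.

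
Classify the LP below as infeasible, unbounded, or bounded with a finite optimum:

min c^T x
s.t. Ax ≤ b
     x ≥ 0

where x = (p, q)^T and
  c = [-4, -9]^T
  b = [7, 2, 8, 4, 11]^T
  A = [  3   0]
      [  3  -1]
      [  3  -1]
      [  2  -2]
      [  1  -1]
Feasible point: (0, 0) satisfies every constraint, so the LP is feasible.
Direction d = (0, 1): for each constraint row a, a·d ≤ 0 —
  (3)(0) + (0)(1) = 0 ≤ 0
  (3)(0) + (-1)(1) = -1 ≤ 0
  (3)(0) + (-1)(1) = -1 ≤ 0
  (2)(0) + (-2)(1) = -2 ≤ 0
  (1)(0) + (-1)(1) = -1 ≤ 0
and d ≥ 0, so (0, 0) + t·d stays feasible for every t ≥ 0. Along this ray z = -4p - 9q changes by -9 per unit t, so z → −∞.

Unbounded: there is a feasible ray along which z → −∞.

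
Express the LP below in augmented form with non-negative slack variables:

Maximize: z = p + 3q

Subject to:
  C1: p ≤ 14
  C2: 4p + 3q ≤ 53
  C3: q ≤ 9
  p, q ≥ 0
max z = p + 3q

s.t.
  p + s1 = 14
  4p + 3q + s2 = 53
  q + s3 = 9
  p, q, s1, s2, s3 ≥ 0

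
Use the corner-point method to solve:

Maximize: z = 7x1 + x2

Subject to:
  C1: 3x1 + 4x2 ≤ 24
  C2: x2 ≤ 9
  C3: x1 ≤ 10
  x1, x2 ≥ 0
x1 = 8, x2 = 0, z = 56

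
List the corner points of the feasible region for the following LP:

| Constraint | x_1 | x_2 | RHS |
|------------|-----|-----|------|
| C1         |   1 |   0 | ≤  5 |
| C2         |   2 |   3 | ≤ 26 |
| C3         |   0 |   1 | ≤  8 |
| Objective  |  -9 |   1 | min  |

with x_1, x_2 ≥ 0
Each vertex is the intersection of two constraint boundaries that also satisfies all remaining constraints:
  x_1 = 0 and x_2 = 0 → (0, 0)
  x_1 = 5 and x_2 = 0 → (5, 0)
  x_1 = 5 and 2x_1 + 3x_2 = 26 → (5, 5.333)
  2x_1 + 3x_2 = 26 and x_2 = 8 → (1, 8)
  x_2 = 8 and x_1 = 0 → (0, 8)

Vertices: (0, 0), (5, 0), (5, 5.333), (1, 8), (0, 8)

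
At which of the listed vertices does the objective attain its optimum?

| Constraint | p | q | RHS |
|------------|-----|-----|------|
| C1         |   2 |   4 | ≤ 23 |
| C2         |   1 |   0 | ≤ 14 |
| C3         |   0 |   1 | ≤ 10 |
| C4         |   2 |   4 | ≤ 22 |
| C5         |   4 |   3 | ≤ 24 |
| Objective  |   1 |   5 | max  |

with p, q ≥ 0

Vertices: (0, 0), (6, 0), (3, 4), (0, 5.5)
Evaluating z = p + 5q at each vertex:
  (0, 0): z = 0
  (6, 0): z = 6
  (3, 4): z = 23
  (0, 5.5): z = 27.5

The largest value is z = 27.5, attained at (0, 5.5).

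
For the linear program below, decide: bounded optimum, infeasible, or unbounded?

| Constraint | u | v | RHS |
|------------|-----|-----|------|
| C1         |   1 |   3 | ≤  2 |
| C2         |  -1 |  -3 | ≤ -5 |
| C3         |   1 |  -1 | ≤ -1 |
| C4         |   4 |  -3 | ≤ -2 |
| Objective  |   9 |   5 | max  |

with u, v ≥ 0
C1 requires u + 3v ≤ 2, while C2 (-u - 3v ≤ -5) is equivalent to u + 3v ≥ 5. Together they would need 5 ≤ u + 3v ≤ 2, which is impossible since 5 > 2. No point satisfies all constraints.

Infeasible — the constraint set is empty.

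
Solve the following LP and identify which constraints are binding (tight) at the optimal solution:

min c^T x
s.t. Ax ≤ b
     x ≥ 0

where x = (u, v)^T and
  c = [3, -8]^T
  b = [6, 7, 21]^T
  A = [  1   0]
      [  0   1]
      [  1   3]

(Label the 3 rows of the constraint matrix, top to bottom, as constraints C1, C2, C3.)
Optimal: u = 0, v = 7
Slack at optimum:
  C1: slack = 6
  C2: slack = 0 (binding)
  C3: slack = 0 (binding)
  u ≥ 0: u = 0 (binding)
  v ≥ 0: v = 7
Binding constraints: C2, C3, u ≥ 0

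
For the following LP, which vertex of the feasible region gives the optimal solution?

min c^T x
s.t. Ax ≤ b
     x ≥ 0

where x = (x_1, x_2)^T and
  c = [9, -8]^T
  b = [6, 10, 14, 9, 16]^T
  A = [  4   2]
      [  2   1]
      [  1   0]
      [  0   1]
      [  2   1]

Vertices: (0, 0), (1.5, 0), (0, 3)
(0, 3) with z = -24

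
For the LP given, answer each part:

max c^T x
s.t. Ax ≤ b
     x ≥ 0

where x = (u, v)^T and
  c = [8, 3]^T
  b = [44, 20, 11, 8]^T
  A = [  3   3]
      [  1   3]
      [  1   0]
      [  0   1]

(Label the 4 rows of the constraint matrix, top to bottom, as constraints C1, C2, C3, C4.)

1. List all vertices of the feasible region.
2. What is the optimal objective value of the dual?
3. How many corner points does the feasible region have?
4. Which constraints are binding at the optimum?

1. (0, 0), (11, 0), (11, 3), (0, 6.667)
2. 97 (by strong duality, equal to the primal optimum)
3. 4
4. C2, C3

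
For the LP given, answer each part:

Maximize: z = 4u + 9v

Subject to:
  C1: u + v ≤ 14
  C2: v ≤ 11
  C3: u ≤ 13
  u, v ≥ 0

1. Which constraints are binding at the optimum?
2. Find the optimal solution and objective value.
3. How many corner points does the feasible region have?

1. C1, C2
2. u = 3, v = 11, z = 111
3. 5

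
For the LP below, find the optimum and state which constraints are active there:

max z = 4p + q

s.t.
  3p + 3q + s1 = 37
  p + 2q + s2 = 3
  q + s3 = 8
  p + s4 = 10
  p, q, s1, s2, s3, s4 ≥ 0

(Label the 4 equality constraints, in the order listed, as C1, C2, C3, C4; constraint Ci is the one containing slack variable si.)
Optimal: p = 3, q = 0
Binding: C2, q ≥ 0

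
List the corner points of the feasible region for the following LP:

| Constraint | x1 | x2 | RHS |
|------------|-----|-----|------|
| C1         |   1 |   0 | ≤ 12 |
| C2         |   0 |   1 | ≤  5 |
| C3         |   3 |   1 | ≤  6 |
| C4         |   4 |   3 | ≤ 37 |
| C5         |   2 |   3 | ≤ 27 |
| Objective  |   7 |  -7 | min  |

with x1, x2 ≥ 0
Each vertex is the intersection of two constraint boundaries that also satisfies all remaining constraints:
  x1 = 0 and x2 = 0 → (0, 0)
  3x1 + x2 = 6 and x2 = 0 → (2, 0)
  x2 = 5 and 3x1 + x2 = 6 → (0.3333, 5)
  x2 = 5 and x1 = 0 → (0, 5)

Vertices: (0, 0), (2, 0), (0.3333, 5), (0, 5)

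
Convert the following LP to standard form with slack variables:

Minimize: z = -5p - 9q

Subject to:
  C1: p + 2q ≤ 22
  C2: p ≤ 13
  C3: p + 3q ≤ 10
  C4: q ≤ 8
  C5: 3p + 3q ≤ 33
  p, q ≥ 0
min z = -5p - 9q

s.t.
  p + 2q + s1 = 22
  p + s2 = 13
  p + 3q + s3 = 10
  q + s4 = 8
  3p + 3q + s5 = 33
  p, q, s1, s2, s3, s4, s5 ≥ 0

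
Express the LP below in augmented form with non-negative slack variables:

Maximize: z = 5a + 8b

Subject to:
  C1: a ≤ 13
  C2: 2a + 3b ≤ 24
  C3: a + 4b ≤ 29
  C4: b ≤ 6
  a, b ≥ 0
max z = 5a + 8b

s.t.
  a + s1 = 13
  2a + 3b + s2 = 24
  a + 4b + s3 = 29
  b + s4 = 6
  a, b, s1, s2, s3, s4 ≥ 0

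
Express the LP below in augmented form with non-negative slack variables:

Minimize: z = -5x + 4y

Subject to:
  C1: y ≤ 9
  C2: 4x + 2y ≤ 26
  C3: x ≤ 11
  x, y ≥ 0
min z = -5x + 4y

s.t.
  y + s1 = 9
  4x + 2y + s2 = 26
  x + s3 = 11
  x, y, s1, s2, s3 ≥ 0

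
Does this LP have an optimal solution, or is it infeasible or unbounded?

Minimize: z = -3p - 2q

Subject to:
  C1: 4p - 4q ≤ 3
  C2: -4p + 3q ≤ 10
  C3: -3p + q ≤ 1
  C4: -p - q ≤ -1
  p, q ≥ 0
Feasible point: (0, 1) satisfies every constraint, so the LP is feasible.
Direction d = (1, 1): for each constraint row a, a·d ≤ 0 —
  (4)(1) + (-4)(1) = 0 ≤ 0
  (-4)(1) + (3)(1) = -1 ≤ 0
  (-3)(1) + (1)(1) = -2 ≤ 0
  (-1)(1) + (-1)(1) = -2 ≤ 0
and d ≥ 0, so (0, 1) + t·d stays feasible for every t ≥ 0. Along this ray z = -3p - 2q changes by -5 per unit t, so z → −∞.

The LP is unbounded; z can be made arbitrarily small.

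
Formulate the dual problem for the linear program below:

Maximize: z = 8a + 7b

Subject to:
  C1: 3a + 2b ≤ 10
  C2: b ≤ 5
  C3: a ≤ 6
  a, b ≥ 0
Minimize: z = 10y1 + 5y2 + 6y3

Subject to:
  C1: -3y1 - y3 ≤ -8
  C2: -2y1 - y2 ≤ -7
  y1, y2, y3 ≥ 0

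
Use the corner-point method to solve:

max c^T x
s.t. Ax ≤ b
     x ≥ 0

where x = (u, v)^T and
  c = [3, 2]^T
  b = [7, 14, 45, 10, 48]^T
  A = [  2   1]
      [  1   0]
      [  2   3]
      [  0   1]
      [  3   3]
u = 0, v = 7, z = 14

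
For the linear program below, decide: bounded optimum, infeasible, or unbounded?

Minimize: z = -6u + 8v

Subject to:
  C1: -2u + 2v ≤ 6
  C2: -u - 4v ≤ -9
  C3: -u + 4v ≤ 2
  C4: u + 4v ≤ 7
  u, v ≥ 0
C4 requires u + 4v ≤ 7, while C2 (-u - 4v ≤ -9) is equivalent to u + 4v ≥ 9. Together they would need 9 ≤ u + 4v ≤ 7, which is impossible since 9 > 7. No point satisfies all constraints.

Infeasible: no point satisfies all constraints simultaneously.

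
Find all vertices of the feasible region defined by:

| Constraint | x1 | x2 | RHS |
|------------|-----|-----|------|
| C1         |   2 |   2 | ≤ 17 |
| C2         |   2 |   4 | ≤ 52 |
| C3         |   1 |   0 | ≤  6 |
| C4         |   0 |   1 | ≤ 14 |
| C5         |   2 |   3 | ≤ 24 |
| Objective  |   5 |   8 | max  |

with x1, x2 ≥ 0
Each vertex is the intersection of two constraint boundaries that also satisfies all remaining constraints:
  x1 = 0 and x2 = 0 → (0, 0)
  x1 = 6 and x2 = 0 → (6, 0)
  2x1 + 2x2 = 17 and x1 = 6 → (6, 2.5)
  2x1 + 2x2 = 17 and 2x1 + 3x2 = 24 → (1.5, 7)
  2x1 + 3x2 = 24 and x1 = 0 → (0, 8)

Vertices: (0, 0), (6, 0), (6, 2.5), (1.5, 7), (0, 8)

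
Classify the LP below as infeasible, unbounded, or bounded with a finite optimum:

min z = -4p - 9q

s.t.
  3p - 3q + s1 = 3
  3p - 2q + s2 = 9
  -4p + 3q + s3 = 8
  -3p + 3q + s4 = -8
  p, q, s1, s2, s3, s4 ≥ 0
The row 3p - 3q + s1 = 3 with s1 ≥ 0 requires 3p - 3q ≤ 3, while the row -3p + 3q + s4 = -8 with s4 ≥ 0 is equivalent to 3p - 3q ≥ 8. Together they would need 8 ≤ 3p - 3q ≤ 3, which is impossible since 8 > 3. No point satisfies all constraints.

The feasible region is empty; the LP is infeasible.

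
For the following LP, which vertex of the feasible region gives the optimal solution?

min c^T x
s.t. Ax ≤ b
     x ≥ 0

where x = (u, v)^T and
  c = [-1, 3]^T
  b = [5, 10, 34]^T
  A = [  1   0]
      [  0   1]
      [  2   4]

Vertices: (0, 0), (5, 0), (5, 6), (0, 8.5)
Evaluating z = -u + 3v at each vertex:
  (0, 0): z = 0
  (5, 0): z = -5
  (5, 6): z = 13
  (0, 8.5): z = 25.5

The smallest value is z = -5, attained at (5, 0).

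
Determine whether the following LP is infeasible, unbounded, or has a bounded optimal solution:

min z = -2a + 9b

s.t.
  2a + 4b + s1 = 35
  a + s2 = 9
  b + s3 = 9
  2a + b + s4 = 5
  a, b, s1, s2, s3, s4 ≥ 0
The point (2.5, 0) satisfies every constraint, so the LP is feasible; the constraints give a ≤ 9 and b ≤ 9, which with a, b ≥ 0 keep the feasible region inside a bounded box. A feasible, bounded LP attains a finite optimum at a vertex.

Evaluating z = -2a + 9b at each vertex:
  (0, 0): z = 0
  (2.5, 0): z = -5
  (0, 5): z = 45

Feasible with finite optimum z* = -5 at (2.5, 0).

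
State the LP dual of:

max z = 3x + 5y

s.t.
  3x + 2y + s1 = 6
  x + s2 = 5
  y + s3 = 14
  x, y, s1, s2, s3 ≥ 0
Minimize: z = 6y1 + 5y2 + 14y3

Subject to:
  C1: -3y1 - y2 ≤ -3
  C2: -2y1 - y3 ≤ -5
  y1, y2, y3 ≥ 0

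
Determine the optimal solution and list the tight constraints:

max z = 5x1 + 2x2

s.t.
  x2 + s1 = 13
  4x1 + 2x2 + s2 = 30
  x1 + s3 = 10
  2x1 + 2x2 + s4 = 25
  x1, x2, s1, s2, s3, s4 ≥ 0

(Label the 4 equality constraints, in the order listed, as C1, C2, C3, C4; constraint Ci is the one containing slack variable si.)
Optimal: x1 = 7.5, x2 = 0
Binding: C2, x2 ≥ 0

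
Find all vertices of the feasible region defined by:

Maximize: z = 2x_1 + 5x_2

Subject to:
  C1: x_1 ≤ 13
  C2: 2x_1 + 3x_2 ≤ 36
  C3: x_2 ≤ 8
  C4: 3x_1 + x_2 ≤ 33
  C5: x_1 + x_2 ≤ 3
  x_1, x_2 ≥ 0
Each vertex is the intersection of two constraint boundaries that also satisfies all remaining constraints:
  x_1 = 0 and x_2 = 0 → (0, 0)
  x_1 + x_2 = 3 and x_2 = 0 → (3, 0)
  x_1 + x_2 = 3 and x_1 = 0 → (0, 3)

Vertices: (0, 0), (3, 0), (0, 3)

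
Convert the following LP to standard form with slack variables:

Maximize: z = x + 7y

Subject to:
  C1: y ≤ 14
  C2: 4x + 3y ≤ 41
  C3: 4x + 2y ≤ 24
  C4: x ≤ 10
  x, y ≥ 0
max z = x + 7y

s.t.
  y + s1 = 14
  4x + 3y + s2 = 41
  4x + 2y + s3 = 24
  x + s4 = 10
  x, y, s1, s2, s3, s4 ≥ 0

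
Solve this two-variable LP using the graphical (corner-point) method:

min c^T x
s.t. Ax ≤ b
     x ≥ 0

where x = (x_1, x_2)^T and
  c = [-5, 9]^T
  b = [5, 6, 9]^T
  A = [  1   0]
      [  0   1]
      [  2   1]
Each vertex is the intersection of two constraint boundaries that also satisfies all remaining constraints:
  x_1 = 0 and x_2 = 0 → (0, 0)
  2x_1 + x_2 = 9 and x_2 = 0 → (4.5, 0)
  x_2 = 6 and 2x_1 + x_2 = 9 → (1.5, 6)
  x_2 = 6 and x_1 = 0 → (0, 6)

Evaluating z = -5x_1 + 9x_2 at each vertex:
  (0, 0): z = 0
  (4.5, 0): z = -22.5
  (1.5, 6): z = 46.5
  (0, 6): z = 54

The minimum is at (4.5, 0) with z = -22.5.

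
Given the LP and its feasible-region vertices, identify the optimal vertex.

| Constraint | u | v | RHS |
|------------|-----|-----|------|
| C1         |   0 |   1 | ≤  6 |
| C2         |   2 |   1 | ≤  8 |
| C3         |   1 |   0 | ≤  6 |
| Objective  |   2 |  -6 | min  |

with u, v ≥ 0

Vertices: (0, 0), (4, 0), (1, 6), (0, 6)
(0, 6) with z = -36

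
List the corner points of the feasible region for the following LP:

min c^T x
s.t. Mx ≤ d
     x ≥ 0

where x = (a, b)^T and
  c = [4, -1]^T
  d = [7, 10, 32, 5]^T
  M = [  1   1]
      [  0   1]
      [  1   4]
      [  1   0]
Each vertex is the intersection of two constraint boundaries that also satisfies all remaining constraints:
  a = 0 and b = 0 → (0, 0)
  a = 5 and b = 0 → (5, 0)
  a + b = 7 and a = 5 → (5, 2)
  a + b = 7 and a = 0 → (0, 7)

Vertices: (0, 0), (5, 0), (5, 2), (0, 7)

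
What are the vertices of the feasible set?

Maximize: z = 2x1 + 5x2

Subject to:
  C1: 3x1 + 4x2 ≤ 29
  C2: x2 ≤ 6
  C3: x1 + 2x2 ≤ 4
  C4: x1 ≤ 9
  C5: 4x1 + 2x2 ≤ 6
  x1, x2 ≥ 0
Each vertex is the intersection of two constraint boundaries that also satisfies all remaining constraints:
  x1 = 0 and x2 = 0 → (0, 0)
  4x1 + 2x2 = 6 and x2 = 0 → (1.5, 0)
  x1 + 2x2 = 4 and 4x1 + 2x2 = 6 → (0.6667, 1.667)
  x1 + 2x2 = 4 and x1 = 0 → (0, 2)

Vertices: (0, 0), (1.5, 0), (0.6667, 1.667), (0, 2)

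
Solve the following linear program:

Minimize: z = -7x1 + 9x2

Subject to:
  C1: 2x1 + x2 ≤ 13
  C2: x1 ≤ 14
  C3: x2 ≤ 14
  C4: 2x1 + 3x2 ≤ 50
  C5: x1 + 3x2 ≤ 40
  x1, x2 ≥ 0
x1 = 6.5, x2 = 0, z = -45.5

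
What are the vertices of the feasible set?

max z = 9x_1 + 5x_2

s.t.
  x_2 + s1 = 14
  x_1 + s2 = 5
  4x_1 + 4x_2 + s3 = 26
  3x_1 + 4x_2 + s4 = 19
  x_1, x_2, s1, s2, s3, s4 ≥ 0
Each vertex is the intersection of two constraint boundaries that also satisfies all remaining constraints:
  x_1 = 0 and x_2 = 0 → (0, 0)
  x_1 = 5 and x_2 = 0 → (5, 0)
  x_1 = 5 and 3x_1 + 4x_2 = 19 → (5, 1)
  3x_1 + 4x_2 = 19 and x_1 = 0 → (0, 4.75)

Vertices: (0, 0), (5, 0), (5, 1), (0, 4.75)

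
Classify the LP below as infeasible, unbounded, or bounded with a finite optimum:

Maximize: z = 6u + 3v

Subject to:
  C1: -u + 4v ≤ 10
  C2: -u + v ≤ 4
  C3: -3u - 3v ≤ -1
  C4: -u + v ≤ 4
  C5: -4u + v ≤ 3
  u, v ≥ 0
Feasible point: (0, 1) satisfies every constraint, so the LP is feasible.
Direction d = (1, 0): for each constraint row a, a·d ≤ 0 —
  (-1)(1) + (4)(0) = -1 ≤ 0
  (-1)(1) + (1)(0) = -1 ≤ 0
  (-3)(1) + (-3)(0) = -3 ≤ 0
  (-1)(1) + (1)(0) = -1 ≤ 0
  (-4)(1) + (1)(0) = -4 ≤ 0
and d ≥ 0, so (0, 1) + t·d stays feasible for every t ≥ 0. Along this ray z = 6u + 3v changes by 6 per unit t, so z → +∞.

The LP is unbounded; z can be made arbitrarily large.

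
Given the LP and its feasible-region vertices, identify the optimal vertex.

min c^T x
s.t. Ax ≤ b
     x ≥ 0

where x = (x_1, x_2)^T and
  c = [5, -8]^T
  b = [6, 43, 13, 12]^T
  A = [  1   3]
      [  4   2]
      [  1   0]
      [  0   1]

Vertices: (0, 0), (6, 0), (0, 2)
(0, 2) with z = -16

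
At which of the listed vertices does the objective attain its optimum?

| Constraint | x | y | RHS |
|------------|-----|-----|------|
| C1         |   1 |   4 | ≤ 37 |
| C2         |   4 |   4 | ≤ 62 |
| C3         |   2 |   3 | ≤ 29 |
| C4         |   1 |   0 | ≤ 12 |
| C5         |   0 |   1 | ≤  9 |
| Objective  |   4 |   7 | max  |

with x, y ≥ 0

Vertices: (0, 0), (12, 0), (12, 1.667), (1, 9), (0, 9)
Evaluating z = 4x + 7y at each vertex:
  (0, 0): z = 0
  (12, 0): z = 48
  (12, 1.667): z = 59.67
  (1, 9): z = 67
  (0, 9): z = 63

The largest value is z = 67, attained at (1, 9).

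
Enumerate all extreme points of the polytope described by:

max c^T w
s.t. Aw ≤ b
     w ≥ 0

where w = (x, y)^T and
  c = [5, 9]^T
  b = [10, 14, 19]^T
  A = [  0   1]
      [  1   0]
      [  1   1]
Each vertex is the intersection of two constraint boundaries that also satisfies all remaining constraints:
  x = 0 and y = 0 → (0, 0)
  x = 14 and y = 0 → (14, 0)
  x = 14 and x + y = 19 → (14, 5)
  y = 10 and x + y = 19 → (9, 10)
  y = 10 and x = 0 → (0, 10)

Vertices: (0, 0), (14, 0), (14, 5), (9, 10), (0, 10)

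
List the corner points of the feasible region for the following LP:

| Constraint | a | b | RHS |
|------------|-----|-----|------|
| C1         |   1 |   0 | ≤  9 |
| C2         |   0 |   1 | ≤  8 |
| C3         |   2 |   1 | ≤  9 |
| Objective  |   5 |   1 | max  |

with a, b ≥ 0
Each vertex is the intersection of two constraint boundaries that also satisfies all remaining constraints:
  a = 0 and b = 0 → (0, 0)
  2a + b = 9 and b = 0 → (4.5, 0)
  b = 8 and 2a + b = 9 → (0.5, 8)
  b = 8 and a = 0 → (0, 8)

Vertices: (0, 0), (4.5, 0), (0.5, 8), (0, 8)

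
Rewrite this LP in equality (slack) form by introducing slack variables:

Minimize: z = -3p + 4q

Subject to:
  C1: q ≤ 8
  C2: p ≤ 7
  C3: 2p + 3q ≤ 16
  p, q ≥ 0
min z = -3p + 4q

s.t.
  q + s1 = 8
  p + s2 = 7
  2p + 3q + s3 = 16
  p, q, s1, s2, s3 ≥ 0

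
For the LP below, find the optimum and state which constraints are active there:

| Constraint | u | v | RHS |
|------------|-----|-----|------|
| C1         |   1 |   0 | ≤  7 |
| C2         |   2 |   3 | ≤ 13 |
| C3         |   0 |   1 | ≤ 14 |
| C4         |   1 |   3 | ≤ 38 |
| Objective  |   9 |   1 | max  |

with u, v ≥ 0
Optimal: u = 6.5, v = 0
Binding: C2, v ≥ 0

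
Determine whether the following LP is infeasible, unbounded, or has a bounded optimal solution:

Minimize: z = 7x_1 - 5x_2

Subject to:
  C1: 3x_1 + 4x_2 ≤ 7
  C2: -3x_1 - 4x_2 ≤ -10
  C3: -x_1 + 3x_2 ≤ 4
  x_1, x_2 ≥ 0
C1 requires 3x_1 + 4x_2 ≤ 7, while C2 (-3x_1 - 4x_2 ≤ -10) is equivalent to 3x_1 + 4x_2 ≥ 10. Together they would need 10 ≤ 3x_1 + 4x_2 ≤ 7, which is impossible since 10 > 7. No point satisfies all constraints.

Infeasible: no point satisfies all constraints simultaneously.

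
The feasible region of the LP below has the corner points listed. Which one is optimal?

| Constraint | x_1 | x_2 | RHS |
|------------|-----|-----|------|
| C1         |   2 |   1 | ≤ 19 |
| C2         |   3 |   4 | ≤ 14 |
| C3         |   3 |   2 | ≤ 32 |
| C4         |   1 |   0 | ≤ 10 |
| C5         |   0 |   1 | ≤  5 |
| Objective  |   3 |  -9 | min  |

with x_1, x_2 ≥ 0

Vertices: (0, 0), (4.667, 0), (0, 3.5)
Evaluating z = 3x_1 - 9x_2 at each vertex:
  (0, 0): z = 0
  (4.667, 0): z = 14
  (0, 3.5): z = -31.5

The smallest value is z = -31.5, attained at (0, 3.5).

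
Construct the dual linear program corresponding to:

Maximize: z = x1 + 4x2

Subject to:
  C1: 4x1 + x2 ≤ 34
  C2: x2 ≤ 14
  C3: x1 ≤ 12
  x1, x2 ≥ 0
Minimize: z = 34y1 + 14y2 + 12y3

Subject to:
  C1: -4y1 - y3 ≤ -1
  C2: -y1 - y2 ≤ -4
  y1, y2, y3 ≥ 0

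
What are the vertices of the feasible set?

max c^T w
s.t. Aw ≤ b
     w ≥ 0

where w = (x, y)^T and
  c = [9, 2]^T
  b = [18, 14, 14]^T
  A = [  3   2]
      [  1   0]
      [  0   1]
Each vertex is the intersection of two constraint boundaries that also satisfies all remaining constraints:
  x = 0 and y = 0 → (0, 0)
  3x + 2y = 18 and y = 0 → (6, 0)
  3x + 2y = 18 and x = 0 → (0, 9)

Vertices: (0, 0), (6, 0), (0, 9)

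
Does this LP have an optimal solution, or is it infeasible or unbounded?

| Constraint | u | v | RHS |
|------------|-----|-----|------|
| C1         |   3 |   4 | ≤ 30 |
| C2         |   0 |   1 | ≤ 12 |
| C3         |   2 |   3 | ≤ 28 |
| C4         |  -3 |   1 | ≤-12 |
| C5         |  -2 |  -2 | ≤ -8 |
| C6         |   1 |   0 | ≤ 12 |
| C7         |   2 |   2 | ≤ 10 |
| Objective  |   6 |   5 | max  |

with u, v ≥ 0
The point (5, 0) satisfies every constraint, so the LP is feasible; the constraints give u ≤ 12 and v ≤ 12, which with u, v ≥ 0 keep the feasible region inside a bounded box. A feasible, bounded LP attains a finite optimum at a vertex.

Evaluating z = 6u + 5v at each vertex:
  (4, 0): z = 24
  (5, 0): z = 30
  (4.25, 0.75): z = 29.25

Feasible with finite optimum z* = 30 at (5, 0).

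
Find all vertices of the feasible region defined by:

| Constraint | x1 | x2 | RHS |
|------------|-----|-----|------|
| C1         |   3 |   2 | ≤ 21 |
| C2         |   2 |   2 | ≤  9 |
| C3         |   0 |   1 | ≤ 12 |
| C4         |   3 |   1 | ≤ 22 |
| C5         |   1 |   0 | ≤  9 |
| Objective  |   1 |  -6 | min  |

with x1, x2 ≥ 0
Each vertex is the intersection of two constraint boundaries that also satisfies all remaining constraints:
  x1 = 0 and x2 = 0 → (0, 0)
  2x1 + 2x2 = 9 and x2 = 0 → (4.5, 0)
  2x1 + 2x2 = 9 and x1 = 0 → (0, 4.5)

Vertices: (0, 0), (4.5, 0), (0, 4.5)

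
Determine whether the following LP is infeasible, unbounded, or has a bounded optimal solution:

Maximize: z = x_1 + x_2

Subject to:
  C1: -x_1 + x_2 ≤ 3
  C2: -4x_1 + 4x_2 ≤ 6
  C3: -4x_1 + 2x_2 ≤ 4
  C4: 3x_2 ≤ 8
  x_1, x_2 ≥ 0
Feasible point: (0, 0) satisfies every constraint, so the LP is feasible.
Direction d = (1, 0): for each constraint row a, a·d ≤ 0 —
  (-1)(1) + (1)(0) = -1 ≤ 0
  (-4)(1) + (4)(0) = -4 ≤ 0
  (-4)(1) + (2)(0) = -4 ≤ 0
  (0)(1) + (3)(0) = 0 ≤ 0
and d ≥ 0, so (0, 0) + t·d stays feasible for every t ≥ 0. Along this ray z = x_1 + x_2 changes by 1 per unit t, so z → +∞.

Unbounded — the objective can increase without bound over the feasible region.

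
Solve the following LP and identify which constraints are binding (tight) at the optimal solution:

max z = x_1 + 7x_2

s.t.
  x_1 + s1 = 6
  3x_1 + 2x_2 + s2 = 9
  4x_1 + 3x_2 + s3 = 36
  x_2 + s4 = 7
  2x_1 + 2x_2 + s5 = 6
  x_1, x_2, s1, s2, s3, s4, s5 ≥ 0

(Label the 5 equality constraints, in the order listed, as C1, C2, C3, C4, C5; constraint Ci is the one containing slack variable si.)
Optimal: x_1 = 0, x_2 = 3
Binding: C5, x_1 ≥ 0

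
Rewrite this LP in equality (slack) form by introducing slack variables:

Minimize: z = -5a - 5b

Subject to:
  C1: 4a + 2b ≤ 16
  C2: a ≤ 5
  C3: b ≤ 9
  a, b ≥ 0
min z = -5a - 5b

s.t.
  4a + 2b + s1 = 16
  a + s2 = 5
  b + s3 = 9
  a, b, s1, s2, s3 ≥ 0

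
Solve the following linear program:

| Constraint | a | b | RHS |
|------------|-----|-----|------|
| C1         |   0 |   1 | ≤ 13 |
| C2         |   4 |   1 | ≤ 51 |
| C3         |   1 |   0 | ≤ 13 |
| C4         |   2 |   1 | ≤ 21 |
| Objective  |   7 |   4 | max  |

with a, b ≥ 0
Each vertex is the intersection of two constraint boundaries that also satisfies all remaining constraints:
  a = 0 and b = 0 → (0, 0)
  2a + b = 21 and b = 0 → (10.5, 0)
  b = 13 and 2a + b = 21 → (4, 13)
  b = 13 and a = 0 → (0, 13)

Evaluating z = 7a + 4b at each vertex:
  (0, 0): z = 0
  (10.5, 0): z = 73.5
  (4, 13): z = 80
  (0, 13): z = 52

The maximum is at (4, 13) with z = 80.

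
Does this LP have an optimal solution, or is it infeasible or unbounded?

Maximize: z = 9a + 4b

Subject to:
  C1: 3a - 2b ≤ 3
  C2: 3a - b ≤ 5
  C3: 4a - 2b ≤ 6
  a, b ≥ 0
Feasible point: (0, 0) satisfies every constraint, so the LP is feasible.
Direction d = (0, 1): for each constraint row a, a·d ≤ 0 —
  (3)(0) + (-2)(1) = -2 ≤ 0
  (3)(0) + (-1)(1) = -1 ≤ 0
  (4)(0) + (-2)(1) = -2 ≤ 0
and d ≥ 0, so (0, 0) + t·d stays feasible for every t ≥ 0. Along this ray z = 9a + 4b changes by 4 per unit t, so z → +∞.

The LP is unbounded; z can be made arbitrarily large.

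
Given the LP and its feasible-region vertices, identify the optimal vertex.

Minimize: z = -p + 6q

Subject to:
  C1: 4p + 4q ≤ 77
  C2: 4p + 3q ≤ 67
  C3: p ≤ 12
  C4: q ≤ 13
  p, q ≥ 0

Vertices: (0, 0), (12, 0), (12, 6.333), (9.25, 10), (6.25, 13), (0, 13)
Evaluating z = -p + 6q at each vertex:
  (0, 0): z = 0
  (12, 0): z = -12
  (12, 6.333): z = 26
  (9.25, 10): z = 50.75
  (6.25, 13): z = 71.75
  (0, 13): z = 78

The smallest value is z = -12, attained at (12, 0).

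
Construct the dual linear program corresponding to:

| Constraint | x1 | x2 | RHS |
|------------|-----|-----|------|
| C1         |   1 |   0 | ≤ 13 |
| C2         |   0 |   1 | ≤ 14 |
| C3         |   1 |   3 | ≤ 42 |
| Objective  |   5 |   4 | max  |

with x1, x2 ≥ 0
Minimize: z = 13y1 + 14y2 + 42y3

Subject to:
  C1: -y1 - y3 ≤ -5
  C2: -y2 - 3y3 ≤ -4
  y1, y2, y3 ≥ 0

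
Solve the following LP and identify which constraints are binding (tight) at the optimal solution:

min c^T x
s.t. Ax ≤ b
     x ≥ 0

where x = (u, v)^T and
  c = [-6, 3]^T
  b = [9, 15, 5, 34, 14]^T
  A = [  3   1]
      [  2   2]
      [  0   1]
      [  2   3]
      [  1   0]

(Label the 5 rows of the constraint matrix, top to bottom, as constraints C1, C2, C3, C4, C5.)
Optimal: u = 3, v = 0
Slack at optimum:
  C1: slack = 0 (binding)
  C2: slack = 9
  C3: slack = 5
  C4: slack = 28
  C5: slack = 11
  u ≥ 0: u = 3
  v ≥ 0: v = 0 (binding)
Binding constraints: C1, v ≥ 0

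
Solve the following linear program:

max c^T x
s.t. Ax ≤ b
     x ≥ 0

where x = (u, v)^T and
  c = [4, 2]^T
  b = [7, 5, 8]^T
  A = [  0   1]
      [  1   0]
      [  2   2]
u = 4, v = 0, z = 16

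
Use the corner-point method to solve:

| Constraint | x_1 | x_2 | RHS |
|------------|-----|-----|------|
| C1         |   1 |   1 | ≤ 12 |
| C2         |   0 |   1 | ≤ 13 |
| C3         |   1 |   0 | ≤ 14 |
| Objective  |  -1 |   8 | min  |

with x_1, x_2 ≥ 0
x_1 = 12, x_2 = 0, z = -12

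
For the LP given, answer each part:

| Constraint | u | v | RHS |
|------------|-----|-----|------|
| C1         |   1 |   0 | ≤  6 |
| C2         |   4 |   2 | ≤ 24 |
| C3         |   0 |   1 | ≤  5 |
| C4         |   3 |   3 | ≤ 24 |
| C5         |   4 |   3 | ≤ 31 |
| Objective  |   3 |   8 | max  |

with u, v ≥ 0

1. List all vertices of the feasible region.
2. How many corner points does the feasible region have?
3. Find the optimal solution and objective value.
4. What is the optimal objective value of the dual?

1. (0, 0), (6, 0), (4, 4), (3, 5), (0, 5)
2. 5
3. u = 3, v = 5, z = 49
4. 49 (by strong duality, equal to the primal optimum)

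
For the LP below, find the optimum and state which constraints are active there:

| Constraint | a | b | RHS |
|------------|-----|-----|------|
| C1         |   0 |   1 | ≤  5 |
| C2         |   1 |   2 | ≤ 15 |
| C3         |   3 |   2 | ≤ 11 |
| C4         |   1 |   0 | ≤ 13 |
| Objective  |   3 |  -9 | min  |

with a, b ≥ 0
Optimal: a = 0, b = 5
Binding: C1, a ≥ 0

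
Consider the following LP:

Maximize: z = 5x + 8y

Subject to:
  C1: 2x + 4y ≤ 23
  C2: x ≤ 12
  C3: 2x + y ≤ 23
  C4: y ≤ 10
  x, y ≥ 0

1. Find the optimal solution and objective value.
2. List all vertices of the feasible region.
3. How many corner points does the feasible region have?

1. x = 11.5, y = 0, z = 57.5
2. (0, 0), (11.5, 0), (0, 5.75)
3. 3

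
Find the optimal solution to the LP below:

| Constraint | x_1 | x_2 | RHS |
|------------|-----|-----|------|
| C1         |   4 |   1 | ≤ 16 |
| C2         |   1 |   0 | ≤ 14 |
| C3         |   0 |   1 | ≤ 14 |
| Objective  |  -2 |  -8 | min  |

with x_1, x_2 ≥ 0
Each vertex is the intersection of two constraint boundaries that also satisfies all remaining constraints:
  x_1 = 0 and x_2 = 0 → (0, 0)
  4x_1 + x_2 = 16 and x_2 = 0 → (4, 0)
  4x_1 + x_2 = 16 and x_2 = 14 → (0.5, 14)
  x_2 = 14 and x_1 = 0 → (0, 14)

Evaluating z = -2x_1 - 8x_2 at each vertex:
  (0, 0): z = 0
  (4, 0): z = -8
  (0.5, 14): z = -113
  (0, 14): z = -112

The minimum is at (0.5, 14) with z = -113.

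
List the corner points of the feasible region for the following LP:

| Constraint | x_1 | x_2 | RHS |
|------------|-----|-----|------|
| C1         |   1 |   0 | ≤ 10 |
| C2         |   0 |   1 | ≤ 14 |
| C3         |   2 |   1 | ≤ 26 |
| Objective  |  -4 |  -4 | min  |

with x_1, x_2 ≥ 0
Each vertex is the intersection of two constraint boundaries that also satisfies all remaining constraints:
  x_1 = 0 and x_2 = 0 → (0, 0)
  x_1 = 10 and x_2 = 0 → (10, 0)
  x_1 = 10 and 2x_1 + x_2 = 26 → (10, 6)
  x_2 = 14 and 2x_1 + x_2 = 26 → (6, 14)
  x_2 = 14 and x_1 = 0 → (0, 14)

Vertices: (0, 0), (10, 0), (10, 6), (6, 14), (0, 14)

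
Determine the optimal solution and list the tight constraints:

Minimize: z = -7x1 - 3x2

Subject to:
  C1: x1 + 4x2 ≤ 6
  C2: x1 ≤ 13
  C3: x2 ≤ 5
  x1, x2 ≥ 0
Optimal: x1 = 6, x2 = 0
Slack at optimum:
  C1: slack = 0 (binding)
  C2: slack = 7
  C3: slack = 5
  x1 ≥ 0: x1 = 6
  x2 ≥ 0: x2 = 0 (binding)
Binding constraints: C1, x2 ≥ 0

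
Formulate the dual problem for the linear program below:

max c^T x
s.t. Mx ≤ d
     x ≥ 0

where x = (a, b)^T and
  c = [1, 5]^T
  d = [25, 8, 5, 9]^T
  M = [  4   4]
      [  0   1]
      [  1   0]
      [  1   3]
Minimize: z = 25y1 + 8y2 + 5y3 + 9y4

Subject to:
  C1: -4y1 - y3 - y4 ≤ -1
  C2: -4y1 - y2 - 3y4 ≤ -5
  y1, y2, y3, y4 ≥ 0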